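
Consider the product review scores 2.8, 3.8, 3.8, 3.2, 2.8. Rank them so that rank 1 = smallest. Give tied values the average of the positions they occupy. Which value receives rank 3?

Sorted (ascending): 2.8, 2.8, 3.2, 3.8, 3.8
The 2 values of 2.8 occupy positions 1–2 → average rank (1+2)/2 = 1.5.
The 2 values of 3.8 occupy positions 4–5 → average rank (4+5)/2 = 4.5.
Rank 3 → value 3.2.

3.2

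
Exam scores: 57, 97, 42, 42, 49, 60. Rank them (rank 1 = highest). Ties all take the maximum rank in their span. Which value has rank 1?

Sorted (descending): 97, 60, 57, 49, 42, 42
The 2 values of 42 occupy positions 5–6 → each gets rank 6.
Rank 1 → value 97.

97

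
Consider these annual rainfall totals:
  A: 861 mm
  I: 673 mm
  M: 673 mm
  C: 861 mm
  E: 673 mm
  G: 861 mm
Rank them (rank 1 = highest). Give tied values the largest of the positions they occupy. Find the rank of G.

3

Sorted (descending): 861, 861, 861, 673, 673, 673
The 3 values of 861 occupy positions 1–3 → each gets rank 3.
The 3 values of 673 occupy positions 4–6 → each gets rank 6.
G has value 861 mm → rank 3.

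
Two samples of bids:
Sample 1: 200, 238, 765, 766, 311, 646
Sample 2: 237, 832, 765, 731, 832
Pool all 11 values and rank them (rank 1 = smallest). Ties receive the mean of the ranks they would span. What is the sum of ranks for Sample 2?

Sorted (ascending): 200, 237, 238, 311, 646, 731, 765, 765, 766, 832, 832
The 2 values of 765 occupy positions 7–8 → average rank (7+8)/2 = 7.5.
The 2 values of 832 occupy positions 10–11 → average rank (10+11)/2 = 10.5.
Sample 2 values → pooled ranks: 237→2, 832→10.5, 765→7.5, 731→6, 832→10.5
Rank sum = 2 + 10.5 + 7.5 + 6 + 10.5 = 36.5

36.5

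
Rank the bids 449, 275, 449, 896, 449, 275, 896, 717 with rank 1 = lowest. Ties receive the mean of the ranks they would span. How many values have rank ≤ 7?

6

Sorted (ascending): 275, 275, 449, 449, 449, 717, 896, 896
The 2 values of 275 occupy positions 1–2 → average rank (1+2)/2 = 1.5.
The 3 values of 449 occupy positions 3–5 → average rank 4.
The 2 values of 896 occupy positions 7–8 → average rank (7+8)/2 = 7.5.
Ranks ≤ 7: {1.5, 1.5, 4, 4, 4, 6} → 6 values.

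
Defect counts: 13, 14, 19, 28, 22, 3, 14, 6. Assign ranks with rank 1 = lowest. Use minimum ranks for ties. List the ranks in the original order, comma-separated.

3, 4, 6, 8, 7, 1, 4, 2

Sorted (ascending): 3, 6, 13, 14, 14, 19, 22, 28
The 2 values of 14 occupy positions 4–5 → each gets rank 4.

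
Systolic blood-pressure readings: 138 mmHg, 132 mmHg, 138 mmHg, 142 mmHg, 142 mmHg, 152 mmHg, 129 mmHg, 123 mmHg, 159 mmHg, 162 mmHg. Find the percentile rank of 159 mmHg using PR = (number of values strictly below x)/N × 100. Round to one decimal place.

N = 10.
Strictly below 159: 8. Equal to 159: 1.
PR = 8/10 × 100 = 80.0

80.0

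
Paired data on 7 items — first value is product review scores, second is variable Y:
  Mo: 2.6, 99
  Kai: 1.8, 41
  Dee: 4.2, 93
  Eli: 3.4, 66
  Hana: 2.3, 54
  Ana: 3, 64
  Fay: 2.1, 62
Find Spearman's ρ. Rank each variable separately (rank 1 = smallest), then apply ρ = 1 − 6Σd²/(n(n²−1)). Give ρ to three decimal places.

0.750

Ranks of variable 1: 4, 1, 7, 6, 3, 5, 2
Ranks of variable 2: 7, 1, 6, 5, 2, 4, 3
d = r₁ − r₂: -3, 0, 1, 1, 1, 1, -1
d²: 9, 0, 1, 1, 1, 1, 1; Σd² = 14
ρ = 1 − 6·14/(7·48) = 1 − 84/336 = 0.750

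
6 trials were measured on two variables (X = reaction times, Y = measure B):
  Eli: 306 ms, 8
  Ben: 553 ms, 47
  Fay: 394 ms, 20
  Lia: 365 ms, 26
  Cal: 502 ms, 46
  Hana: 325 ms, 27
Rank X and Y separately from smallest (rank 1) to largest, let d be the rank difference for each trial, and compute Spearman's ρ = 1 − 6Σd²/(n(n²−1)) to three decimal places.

0.771

Ranks of variable 1: 1, 6, 4, 3, 5, 2
Ranks of variable 2: 1, 6, 2, 3, 5, 4
d = r₁ − r₂: 0, 0, 2, 0, 0, -2
d²: 0, 0, 4, 0, 0, 4; Σd² = 8
ρ = 1 − 6·8/(6·35) = 1 − 48/210 = 0.771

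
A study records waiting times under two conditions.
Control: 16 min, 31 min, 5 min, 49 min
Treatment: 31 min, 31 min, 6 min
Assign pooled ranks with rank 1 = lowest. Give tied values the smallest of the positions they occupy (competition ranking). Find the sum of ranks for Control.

15

Sorted (ascending): 5, 6, 16, 31, 31, 31, 49
The 3 values of 31 occupy positions 4–6 → each gets rank 4.
Control values → pooled ranks: 16→3, 31→4, 5→1, 49→7
Rank sum = 3 + 4 + 1 + 7 = 15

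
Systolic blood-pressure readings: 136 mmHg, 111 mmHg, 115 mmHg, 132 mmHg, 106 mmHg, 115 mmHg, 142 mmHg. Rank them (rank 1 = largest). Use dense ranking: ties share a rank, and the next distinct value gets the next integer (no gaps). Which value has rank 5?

111

Sorted (descending): 142, 136, 132, 115, 115, 111, 106
The 2 values of 115 share dense rank 4.
Remaining distinct values take the next consecutive integers.
Rank 5 → value 111.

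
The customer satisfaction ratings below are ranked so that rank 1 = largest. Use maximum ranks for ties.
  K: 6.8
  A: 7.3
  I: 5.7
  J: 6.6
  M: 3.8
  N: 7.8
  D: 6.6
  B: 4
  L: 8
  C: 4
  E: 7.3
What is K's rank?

5

Sorted (descending): 8, 7.8, 7.3, 7.3, 6.8, 6.6, 6.6, 5.7, 4, 4, 3.8
The 2 values of 7.3 occupy positions 3–4 → each gets rank 4.
The 2 values of 6.6 occupy positions 6–7 → each gets rank 7.
The 2 values of 4 occupy positions 9–10 → each gets rank 10.
K has value 6.8 → rank 5.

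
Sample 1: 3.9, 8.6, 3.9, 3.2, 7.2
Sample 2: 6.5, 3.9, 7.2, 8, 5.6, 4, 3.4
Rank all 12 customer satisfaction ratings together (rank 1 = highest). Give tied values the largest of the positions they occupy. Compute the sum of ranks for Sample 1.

37

Sorted (descending): 8.6, 8, 7.2, 7.2, 6.5, 5.6, 4, 3.9, 3.9, 3.9, 3.4, 3.2
The 2 values of 7.2 occupy positions 3–4 → each gets rank 4.
The 3 values of 3.9 occupy positions 8–10 → each gets rank 10.
Sample 1 values → pooled ranks: 3.9→10, 8.6→1, 3.9→10, 3.2→12, 7.2→4
Rank sum = 10 + 1 + 10 + 12 + 4 = 37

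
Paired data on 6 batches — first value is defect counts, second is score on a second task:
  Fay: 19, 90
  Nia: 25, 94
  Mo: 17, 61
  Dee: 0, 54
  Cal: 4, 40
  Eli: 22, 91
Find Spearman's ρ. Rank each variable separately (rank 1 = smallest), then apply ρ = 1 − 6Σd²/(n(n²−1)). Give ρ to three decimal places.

0.943

Ranks of variable 1: 4, 6, 3, 1, 2, 5
Ranks of variable 2: 4, 6, 3, 2, 1, 5
d = r₁ − r₂: 0, 0, 0, -1, 1, 0
d²: 0, 0, 0, 1, 1, 0; Σd² = 2
ρ = 1 − 6·2/(6·35) = 1 − 12/210 = 0.943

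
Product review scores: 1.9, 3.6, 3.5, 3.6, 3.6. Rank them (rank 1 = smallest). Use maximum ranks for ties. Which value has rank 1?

Sorted (ascending): 1.9, 3.5, 3.6, 3.6, 3.6
The 3 values of 3.6 occupy positions 3–5 → each gets rank 5.
Rank 1 → value 1.9.

1.9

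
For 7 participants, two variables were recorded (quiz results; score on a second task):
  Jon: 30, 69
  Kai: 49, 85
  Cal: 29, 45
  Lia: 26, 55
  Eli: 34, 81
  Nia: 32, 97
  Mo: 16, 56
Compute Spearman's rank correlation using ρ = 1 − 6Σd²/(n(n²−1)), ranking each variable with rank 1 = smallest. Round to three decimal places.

0.750

Ranks of variable 1: 4, 7, 3, 2, 6, 5, 1
Ranks of variable 2: 4, 6, 1, 2, 5, 7, 3
d = r₁ − r₂: 0, 1, 2, 0, 1, -2, -2
d²: 0, 1, 4, 0, 1, 4, 4; Σd² = 14
ρ = 1 − 6·14/(7·48) = 1 − 84/336 = 0.750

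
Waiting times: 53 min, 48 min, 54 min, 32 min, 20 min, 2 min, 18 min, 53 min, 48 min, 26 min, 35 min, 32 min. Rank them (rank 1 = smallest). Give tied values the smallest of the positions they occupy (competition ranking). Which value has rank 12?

Sorted (ascending): 2, 18, 20, 26, 32, 32, 35, 48, 48, 53, 53, 54
The 2 values of 32 occupy positions 5–6 → each gets rank 5.
The 2 values of 48 occupy positions 8–9 → each gets rank 8.
The 2 values of 53 occupy positions 10–11 → each gets rank 10.
Rank 12 → value 54.

54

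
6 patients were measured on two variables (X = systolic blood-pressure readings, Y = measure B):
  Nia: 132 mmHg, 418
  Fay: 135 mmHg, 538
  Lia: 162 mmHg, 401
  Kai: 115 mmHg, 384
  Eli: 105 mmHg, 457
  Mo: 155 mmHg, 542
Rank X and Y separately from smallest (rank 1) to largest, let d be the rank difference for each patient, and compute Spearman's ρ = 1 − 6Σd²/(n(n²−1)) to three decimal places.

Ranks of variable 1: 3, 4, 6, 2, 1, 5
Ranks of variable 2: 3, 5, 2, 1, 4, 6
d = r₁ − r₂: 0, -1, 4, 1, -3, -1
d²: 0, 1, 16, 1, 9, 1; Σd² = 28
ρ = 1 − 6·28/(6·35) = 1 − 168/210 = 0.200

0.200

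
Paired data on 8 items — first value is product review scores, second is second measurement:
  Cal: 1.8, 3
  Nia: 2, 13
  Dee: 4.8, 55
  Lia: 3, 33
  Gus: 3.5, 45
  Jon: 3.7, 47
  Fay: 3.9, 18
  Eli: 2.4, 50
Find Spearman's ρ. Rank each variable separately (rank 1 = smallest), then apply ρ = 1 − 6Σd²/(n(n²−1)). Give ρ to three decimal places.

Ranks of variable 1: 1, 2, 8, 4, 5, 6, 7, 3
Ranks of variable 2: 1, 2, 8, 4, 5, 6, 3, 7
d = r₁ − r₂: 0, 0, 0, 0, 0, 0, 4, -4
d²: 0, 0, 0, 0, 0, 0, 16, 16; Σd² = 32
ρ = 1 − 6·32/(8·63) = 1 − 192/504 = 0.619

0.619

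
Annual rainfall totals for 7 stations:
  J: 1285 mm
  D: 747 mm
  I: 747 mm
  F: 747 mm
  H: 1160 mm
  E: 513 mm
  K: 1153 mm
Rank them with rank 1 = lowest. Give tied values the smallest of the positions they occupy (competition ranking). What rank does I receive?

Sorted (ascending): 513, 747, 747, 747, 1153, 1160, 1285
The 3 values of 747 occupy positions 2–4 → each gets rank 2.
I has value 747 mm → rank 2.

2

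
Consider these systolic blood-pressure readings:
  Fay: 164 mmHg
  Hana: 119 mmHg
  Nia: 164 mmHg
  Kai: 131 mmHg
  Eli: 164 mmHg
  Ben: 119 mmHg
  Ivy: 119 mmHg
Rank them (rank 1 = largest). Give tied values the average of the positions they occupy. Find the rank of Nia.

2

Sorted (descending): 164, 164, 164, 131, 119, 119, 119
The 3 values of 164 occupy positions 1–3 → average rank 2.
The 3 values of 119 occupy positions 5–7 → average rank 6.
Nia has value 164 mmHg → rank 2.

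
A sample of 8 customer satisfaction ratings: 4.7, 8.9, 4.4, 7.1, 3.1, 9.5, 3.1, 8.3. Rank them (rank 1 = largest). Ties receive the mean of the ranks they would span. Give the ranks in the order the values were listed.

5, 2, 6, 4, 7.5, 1, 7.5, 3

Sorted (descending): 9.5, 8.9, 8.3, 7.1, 4.7, 4.4, 3.1, 3.1
The 2 values of 3.1 occupy positions 7–8 → average rank (7+8)/2 = 7.5.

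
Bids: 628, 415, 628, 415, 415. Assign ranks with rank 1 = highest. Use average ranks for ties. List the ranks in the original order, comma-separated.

1.5, 4, 1.5, 4, 4

Sorted (descending): 628, 628, 415, 415, 415
The 2 values of 628 occupy positions 1–2 → average rank (1+2)/2 = 1.5.
The 3 values of 415 occupy positions 3–5 → average rank 4.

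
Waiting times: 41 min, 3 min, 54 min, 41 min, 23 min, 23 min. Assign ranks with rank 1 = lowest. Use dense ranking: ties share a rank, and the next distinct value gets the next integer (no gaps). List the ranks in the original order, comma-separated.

Sorted (ascending): 3, 23, 23, 41, 41, 54
The 2 values of 23 share dense rank 2.
The 2 values of 41 share dense rank 3.
Remaining distinct values take the next consecutive integers.

3, 1, 4, 3, 2, 2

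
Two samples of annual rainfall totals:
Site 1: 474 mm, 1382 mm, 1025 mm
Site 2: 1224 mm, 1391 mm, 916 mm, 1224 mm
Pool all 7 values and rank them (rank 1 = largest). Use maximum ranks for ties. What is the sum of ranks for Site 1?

14

Sorted (descending): 1391, 1382, 1224, 1224, 1025, 916, 474
The 2 values of 1224 occupy positions 3–4 → each gets rank 4.
Site 1 values → pooled ranks: 474→7, 1382→2, 1025→5
Rank sum = 7 + 2 + 5 = 14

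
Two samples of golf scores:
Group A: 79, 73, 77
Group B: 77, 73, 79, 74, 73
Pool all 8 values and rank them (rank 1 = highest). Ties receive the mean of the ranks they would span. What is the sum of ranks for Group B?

24

Sorted (descending): 79, 79, 77, 77, 74, 73, 73, 73
The 2 values of 79 occupy positions 1–2 → average rank (1+2)/2 = 1.5.
The 2 values of 77 occupy positions 3–4 → average rank (3+4)/2 = 3.5.
The 3 values of 73 occupy positions 6–8 → average rank 7.
Group B values → pooled ranks: 77→3.5, 73→7, 79→1.5, 74→5, 73→7
Rank sum = 3.5 + 7 + 1.5 + 5 + 7 = 24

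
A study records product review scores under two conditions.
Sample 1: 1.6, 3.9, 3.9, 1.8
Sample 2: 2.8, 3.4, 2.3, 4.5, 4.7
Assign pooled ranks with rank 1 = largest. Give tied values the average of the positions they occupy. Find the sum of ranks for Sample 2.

Sorted (descending): 4.7, 4.5, 3.9, 3.9, 3.4, 2.8, 2.3, 1.8, 1.6
The 2 values of 3.9 occupy positions 3–4 → average rank (3+4)/2 = 3.5.
Sample 2 values → pooled ranks: 2.8→6, 3.4→5, 2.3→7, 4.5→2, 4.7→1
Rank sum = 6 + 5 + 7 + 2 + 1 = 21

21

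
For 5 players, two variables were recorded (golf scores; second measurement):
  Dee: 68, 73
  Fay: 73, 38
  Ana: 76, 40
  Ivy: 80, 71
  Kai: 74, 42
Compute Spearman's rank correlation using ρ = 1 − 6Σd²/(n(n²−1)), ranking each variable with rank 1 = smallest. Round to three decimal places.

-0.100

Ranks of variable 1: 1, 2, 4, 5, 3
Ranks of variable 2: 5, 1, 2, 4, 3
d = r₁ − r₂: -4, 1, 2, 1, 0
d²: 16, 1, 4, 1, 0; Σd² = 22
ρ = 1 − 6·22/(5·24) = 1 − 132/120 = -0.100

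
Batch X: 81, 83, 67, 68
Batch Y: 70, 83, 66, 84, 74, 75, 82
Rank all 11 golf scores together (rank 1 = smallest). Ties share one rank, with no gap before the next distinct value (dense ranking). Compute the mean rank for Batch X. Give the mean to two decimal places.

Sorted (ascending): 66, 67, 68, 70, 74, 75, 81, 82, 83, 83, 84
The 2 values of 83 share dense rank 9.
Remaining distinct values take the next consecutive integers.
Batch X values → pooled ranks: 81→7, 83→9, 67→2, 68→3
Mean rank = (7 + 9 + 2 + 3) / 4 = 5.25

5.25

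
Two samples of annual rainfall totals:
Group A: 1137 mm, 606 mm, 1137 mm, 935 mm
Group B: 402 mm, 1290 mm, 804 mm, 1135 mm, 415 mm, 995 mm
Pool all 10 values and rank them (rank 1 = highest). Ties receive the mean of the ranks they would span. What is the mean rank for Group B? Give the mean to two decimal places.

Sorted (descending): 1290, 1137, 1137, 1135, 995, 935, 804, 606, 415, 402
The 2 values of 1137 occupy positions 2–3 → average rank (2+3)/2 = 2.5.
Group B values → pooled ranks: 402→10, 1290→1, 804→7, 1135→4, 415→9, 995→5
Mean rank = (10 + 1 + 7 + 4 + 9 + 5) / 6 = 6.00

6.00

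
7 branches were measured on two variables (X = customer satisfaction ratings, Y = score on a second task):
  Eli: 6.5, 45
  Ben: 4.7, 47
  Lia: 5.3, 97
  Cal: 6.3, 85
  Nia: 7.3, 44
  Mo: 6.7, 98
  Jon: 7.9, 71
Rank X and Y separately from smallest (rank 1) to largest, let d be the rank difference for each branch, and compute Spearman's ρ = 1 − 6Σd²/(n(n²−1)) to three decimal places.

-0.179

Ranks of variable 1: 4, 1, 2, 3, 6, 5, 7
Ranks of variable 2: 2, 3, 6, 5, 1, 7, 4
d = r₁ − r₂: 2, -2, -4, -2, 5, -2, 3
d²: 4, 4, 16, 4, 25, 4, 9; Σd² = 66
ρ = 1 − 6·66/(7·48) = 1 − 396/336 = -0.179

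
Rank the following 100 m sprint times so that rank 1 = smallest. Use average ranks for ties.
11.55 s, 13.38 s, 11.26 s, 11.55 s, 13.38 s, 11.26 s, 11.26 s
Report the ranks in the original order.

Sorted (ascending): 11.26, 11.26, 11.26, 11.55, 11.55, 13.38, 13.38
The 3 values of 11.26 occupy positions 1–3 → average rank 2.
The 2 values of 11.55 occupy positions 4–5 → average rank (4+5)/2 = 4.5.
The 2 values of 13.38 occupy positions 6–7 → average rank (6+7)/2 = 6.5.

4.5, 6.5, 2, 4.5, 6.5, 2, 2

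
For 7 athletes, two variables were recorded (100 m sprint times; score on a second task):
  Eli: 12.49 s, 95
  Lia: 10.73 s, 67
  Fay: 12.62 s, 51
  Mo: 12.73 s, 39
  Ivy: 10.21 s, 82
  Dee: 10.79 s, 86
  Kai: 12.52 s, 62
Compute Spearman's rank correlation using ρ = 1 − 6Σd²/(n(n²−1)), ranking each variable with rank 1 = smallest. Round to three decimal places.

-0.679

Ranks of variable 1: 4, 2, 6, 7, 1, 3, 5
Ranks of variable 2: 7, 4, 2, 1, 5, 6, 3
d = r₁ − r₂: -3, -2, 4, 6, -4, -3, 2
d²: 9, 4, 16, 36, 16, 9, 4; Σd² = 94
ρ = 1 − 6·94/(7·48) = 1 − 564/336 = -0.679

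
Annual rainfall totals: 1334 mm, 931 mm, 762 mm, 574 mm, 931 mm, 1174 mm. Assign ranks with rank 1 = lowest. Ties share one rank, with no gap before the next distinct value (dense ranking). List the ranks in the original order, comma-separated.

5, 3, 2, 1, 3, 4

Sorted (ascending): 574, 762, 931, 931, 1174, 1334
The 2 values of 931 share dense rank 3.
Remaining distinct values take the next consecutive integers.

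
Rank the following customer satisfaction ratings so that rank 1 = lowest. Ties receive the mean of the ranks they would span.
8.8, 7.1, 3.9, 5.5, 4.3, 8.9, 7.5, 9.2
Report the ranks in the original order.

Sorted (ascending): 3.9, 4.3, 5.5, 7.1, 7.5, 8.8, 8.9, 9.2
No ties — each value takes its position as its rank.

6, 4, 1, 3, 2, 7, 5, 8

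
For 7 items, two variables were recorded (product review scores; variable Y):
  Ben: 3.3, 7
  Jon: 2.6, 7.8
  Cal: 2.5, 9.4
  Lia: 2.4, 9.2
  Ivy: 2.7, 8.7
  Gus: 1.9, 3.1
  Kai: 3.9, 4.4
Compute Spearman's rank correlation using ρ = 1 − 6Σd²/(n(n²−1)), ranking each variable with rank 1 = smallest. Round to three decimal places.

Ranks of variable 1: 6, 4, 3, 2, 5, 1, 7
Ranks of variable 2: 3, 4, 7, 6, 5, 1, 2
d = r₁ − r₂: 3, 0, -4, -4, 0, 0, 5
d²: 9, 0, 16, 16, 0, 0, 25; Σd² = 66
ρ = 1 − 6·66/(7·48) = 1 − 396/336 = -0.179

-0.179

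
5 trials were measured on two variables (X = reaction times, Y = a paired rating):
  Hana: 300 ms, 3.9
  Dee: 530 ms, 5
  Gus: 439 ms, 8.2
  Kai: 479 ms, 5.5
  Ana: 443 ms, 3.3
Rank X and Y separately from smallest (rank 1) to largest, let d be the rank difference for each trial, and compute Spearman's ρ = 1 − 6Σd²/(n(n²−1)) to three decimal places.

Ranks of variable 1: 1, 5, 2, 4, 3
Ranks of variable 2: 2, 3, 5, 4, 1
d = r₁ − r₂: -1, 2, -3, 0, 2
d²: 1, 4, 9, 0, 4; Σd² = 18
ρ = 1 − 6·18/(5·24) = 1 − 108/120 = 0.100

0.100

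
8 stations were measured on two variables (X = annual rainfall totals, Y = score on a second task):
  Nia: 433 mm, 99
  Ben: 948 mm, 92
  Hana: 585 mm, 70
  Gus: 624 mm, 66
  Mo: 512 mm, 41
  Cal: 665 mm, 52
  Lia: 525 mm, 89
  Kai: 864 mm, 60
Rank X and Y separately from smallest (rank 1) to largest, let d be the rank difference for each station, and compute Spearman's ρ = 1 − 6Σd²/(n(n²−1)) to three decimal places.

Ranks of variable 1: 1, 8, 4, 5, 2, 6, 3, 7
Ranks of variable 2: 8, 7, 5, 4, 1, 2, 6, 3
d = r₁ − r₂: -7, 1, -1, 1, 1, 4, -3, 4
d²: 49, 1, 1, 1, 1, 16, 9, 16; Σd² = 94
ρ = 1 − 6·94/(8·63) = 1 − 564/504 = -0.119

-0.119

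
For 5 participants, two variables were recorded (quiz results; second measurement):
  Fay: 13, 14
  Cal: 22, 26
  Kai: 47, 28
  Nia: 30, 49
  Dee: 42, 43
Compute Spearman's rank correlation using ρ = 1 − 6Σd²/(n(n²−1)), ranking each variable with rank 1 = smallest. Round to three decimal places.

Ranks of variable 1: 1, 2, 5, 3, 4
Ranks of variable 2: 1, 2, 3, 5, 4
d = r₁ − r₂: 0, 0, 2, -2, 0
d²: 0, 0, 4, 4, 0; Σd² = 8
ρ = 1 − 6·8/(5·24) = 1 − 48/120 = 0.600

0.600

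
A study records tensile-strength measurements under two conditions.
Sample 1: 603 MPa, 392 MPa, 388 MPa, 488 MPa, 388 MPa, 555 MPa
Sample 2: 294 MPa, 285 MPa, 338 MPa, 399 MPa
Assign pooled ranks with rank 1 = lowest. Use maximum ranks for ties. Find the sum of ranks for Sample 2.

Sorted (ascending): 285, 294, 338, 388, 388, 392, 399, 488, 555, 603
The 2 values of 388 occupy positions 4–5 → each gets rank 5.
Sample 2 values → pooled ranks: 294→2, 285→1, 338→3, 399→7
Rank sum = 2 + 1 + 3 + 7 = 13

13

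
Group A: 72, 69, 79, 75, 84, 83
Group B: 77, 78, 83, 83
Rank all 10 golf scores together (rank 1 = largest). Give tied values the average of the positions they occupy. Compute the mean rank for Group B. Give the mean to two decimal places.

Sorted (descending): 84, 83, 83, 83, 79, 78, 77, 75, 72, 69
The 3 values of 83 occupy positions 2–4 → average rank 3.
Group B values → pooled ranks: 77→7, 78→6, 83→3, 83→3
Mean rank = (7 + 6 + 3 + 3) / 4 = 4.75

4.75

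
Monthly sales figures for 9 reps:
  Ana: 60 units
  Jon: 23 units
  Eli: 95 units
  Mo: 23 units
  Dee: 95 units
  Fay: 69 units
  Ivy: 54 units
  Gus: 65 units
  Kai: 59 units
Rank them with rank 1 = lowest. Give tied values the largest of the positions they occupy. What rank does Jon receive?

2

Sorted (ascending): 23, 23, 54, 59, 60, 65, 69, 95, 95
The 2 values of 23 occupy positions 1–2 → each gets rank 2.
The 2 values of 95 occupy positions 8–9 → each gets rank 9.
Jon has value 23 units → rank 2.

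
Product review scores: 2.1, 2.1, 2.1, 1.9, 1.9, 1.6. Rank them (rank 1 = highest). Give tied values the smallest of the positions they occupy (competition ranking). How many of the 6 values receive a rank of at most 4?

Sorted (descending): 2.1, 2.1, 2.1, 1.9, 1.9, 1.6
The 3 values of 2.1 occupy positions 1–3 → each gets rank 1.
The 2 values of 1.9 occupy positions 4–5 → each gets rank 4.
Ranks ≤ 4: {1, 1, 1, 4, 4} → 5 values.

5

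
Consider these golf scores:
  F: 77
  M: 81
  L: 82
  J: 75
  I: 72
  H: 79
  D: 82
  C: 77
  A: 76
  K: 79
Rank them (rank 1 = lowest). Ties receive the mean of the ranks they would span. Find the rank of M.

Sorted (ascending): 72, 75, 76, 77, 77, 79, 79, 81, 82, 82
The 2 values of 77 occupy positions 4–5 → average rank (4+5)/2 = 4.5.
The 2 values of 79 occupy positions 6–7 → average rank (6+7)/2 = 6.5.
The 2 values of 82 occupy positions 9–10 → average rank (9+10)/2 = 9.5.
M has value 81 → rank 8.

8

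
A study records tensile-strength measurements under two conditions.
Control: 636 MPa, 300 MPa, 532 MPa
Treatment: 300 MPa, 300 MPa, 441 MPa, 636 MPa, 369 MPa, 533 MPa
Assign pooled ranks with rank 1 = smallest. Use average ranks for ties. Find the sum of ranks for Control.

16.5

Sorted (ascending): 300, 300, 300, 369, 441, 532, 533, 636, 636
The 3 values of 300 occupy positions 1–3 → average rank 2.
The 2 values of 636 occupy positions 8–9 → average rank (8+9)/2 = 8.5.
Control values → pooled ranks: 636→8.5, 300→2, 532→6
Rank sum = 8.5 + 2 + 6 = 16.5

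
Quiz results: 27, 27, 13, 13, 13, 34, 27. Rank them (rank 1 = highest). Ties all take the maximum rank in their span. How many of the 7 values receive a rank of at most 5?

Sorted (descending): 34, 27, 27, 27, 13, 13, 13
The 3 values of 27 occupy positions 2–4 → each gets rank 4.
The 3 values of 13 occupy positions 5–7 → each gets rank 7.
Ranks ≤ 5: {1, 4, 4, 4} → 4 values.

4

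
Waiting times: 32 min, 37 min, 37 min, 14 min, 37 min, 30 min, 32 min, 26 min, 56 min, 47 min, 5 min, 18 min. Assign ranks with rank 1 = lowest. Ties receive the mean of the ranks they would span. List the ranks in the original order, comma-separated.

6.5, 9, 9, 2, 9, 5, 6.5, 4, 12, 11, 1, 3

Sorted (ascending): 5, 14, 18, 26, 30, 32, 32, 37, 37, 37, 47, 56
The 2 values of 32 occupy positions 6–7 → average rank (6+7)/2 = 6.5.
The 3 values of 37 occupy positions 8–10 → average rank 9.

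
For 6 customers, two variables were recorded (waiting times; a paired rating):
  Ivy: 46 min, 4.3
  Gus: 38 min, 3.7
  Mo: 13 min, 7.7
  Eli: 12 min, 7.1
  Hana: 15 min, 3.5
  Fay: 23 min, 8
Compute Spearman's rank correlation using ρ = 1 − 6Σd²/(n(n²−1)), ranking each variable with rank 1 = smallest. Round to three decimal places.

Ranks of variable 1: 6, 5, 2, 1, 3, 4
Ranks of variable 2: 3, 2, 5, 4, 1, 6
d = r₁ − r₂: 3, 3, -3, -3, 2, -2
d²: 9, 9, 9, 9, 4, 4; Σd² = 44
ρ = 1 − 6·44/(6·35) = 1 − 264/210 = -0.257

-0.257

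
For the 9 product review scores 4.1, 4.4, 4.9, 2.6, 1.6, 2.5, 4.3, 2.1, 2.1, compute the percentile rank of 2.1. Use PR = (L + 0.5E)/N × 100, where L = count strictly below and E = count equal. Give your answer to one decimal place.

N = 9.
Strictly below 2.1: 1. Equal to 2.1: 2.
PR = (1 + 0.5·2)/9 × 100 = 22.2

22.2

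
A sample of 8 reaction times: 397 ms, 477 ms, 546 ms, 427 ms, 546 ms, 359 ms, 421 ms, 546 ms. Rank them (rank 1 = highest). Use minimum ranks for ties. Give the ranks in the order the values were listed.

Sorted (descending): 546, 546, 546, 477, 427, 421, 397, 359
The 3 values of 546 occupy positions 1–3 → each gets rank 1.

7, 4, 1, 5, 1, 8, 6, 1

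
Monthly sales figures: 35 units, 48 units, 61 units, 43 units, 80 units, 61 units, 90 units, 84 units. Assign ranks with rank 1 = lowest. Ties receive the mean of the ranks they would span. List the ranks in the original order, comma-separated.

1, 3, 4.5, 2, 6, 4.5, 8, 7

Sorted (ascending): 35, 43, 48, 61, 61, 80, 84, 90
The 2 values of 61 occupy positions 4–5 → average rank (4+5)/2 = 4.5.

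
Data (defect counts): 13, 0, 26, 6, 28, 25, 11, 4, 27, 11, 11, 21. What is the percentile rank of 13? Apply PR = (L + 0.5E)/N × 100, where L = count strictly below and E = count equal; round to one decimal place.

N = 12.
Strictly below 13: 6. Equal to 13: 1.
PR = (6 + 0.5·1)/12 × 100 = 54.2

54.2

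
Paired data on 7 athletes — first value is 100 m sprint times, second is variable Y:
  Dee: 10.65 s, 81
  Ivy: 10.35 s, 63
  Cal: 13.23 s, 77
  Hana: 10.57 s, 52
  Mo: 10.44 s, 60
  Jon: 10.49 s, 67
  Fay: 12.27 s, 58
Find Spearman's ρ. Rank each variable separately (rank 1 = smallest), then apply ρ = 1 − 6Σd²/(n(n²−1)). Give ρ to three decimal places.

Ranks of variable 1: 5, 1, 7, 4, 2, 3, 6
Ranks of variable 2: 7, 4, 6, 1, 3, 5, 2
d = r₁ − r₂: -2, -3, 1, 3, -1, -2, 4
d²: 4, 9, 1, 9, 1, 4, 16; Σd² = 44
ρ = 1 − 6·44/(7·48) = 1 − 264/336 = 0.214

0.214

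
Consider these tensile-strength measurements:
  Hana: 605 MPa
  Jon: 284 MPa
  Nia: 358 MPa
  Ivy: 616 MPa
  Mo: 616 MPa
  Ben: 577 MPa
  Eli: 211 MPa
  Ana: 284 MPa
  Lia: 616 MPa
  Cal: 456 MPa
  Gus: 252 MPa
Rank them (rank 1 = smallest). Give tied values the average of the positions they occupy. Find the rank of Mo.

10

Sorted (ascending): 211, 252, 284, 284, 358, 456, 577, 605, 616, 616, 616
The 2 values of 284 occupy positions 3–4 → average rank (3+4)/2 = 3.5.
The 3 values of 616 occupy positions 9–11 → average rank 10.
Mo has value 616 MPa → rank 10.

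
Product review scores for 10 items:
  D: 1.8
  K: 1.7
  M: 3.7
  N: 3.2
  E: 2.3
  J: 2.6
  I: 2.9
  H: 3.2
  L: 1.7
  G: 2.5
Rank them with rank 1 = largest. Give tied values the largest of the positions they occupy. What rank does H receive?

Sorted (descending): 3.7, 3.2, 3.2, 2.9, 2.6, 2.5, 2.3, 1.8, 1.7, 1.7
The 2 values of 3.2 occupy positions 2–3 → each gets rank 3.
The 2 values of 1.7 occupy positions 9–10 → each gets rank 10.
H has value 3.2 → rank 3.

3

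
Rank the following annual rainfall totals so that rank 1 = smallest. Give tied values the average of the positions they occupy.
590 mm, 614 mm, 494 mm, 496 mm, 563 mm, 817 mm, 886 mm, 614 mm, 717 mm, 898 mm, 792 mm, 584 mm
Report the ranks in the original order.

Sorted (ascending): 494, 496, 563, 584, 590, 614, 614, 717, 792, 817, 886, 898
The 2 values of 614 occupy positions 6–7 → average rank (6+7)/2 = 6.5.

5, 6.5, 1, 2, 3, 10, 11, 6.5, 8, 12, 9, 4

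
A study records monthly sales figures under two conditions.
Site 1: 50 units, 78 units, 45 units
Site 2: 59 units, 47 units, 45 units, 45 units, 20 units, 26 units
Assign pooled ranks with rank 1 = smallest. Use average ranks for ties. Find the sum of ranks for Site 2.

Sorted (ascending): 20, 26, 45, 45, 45, 47, 50, 59, 78
The 3 values of 45 occupy positions 3–5 → average rank 4.
Site 2 values → pooled ranks: 59→8, 47→6, 45→4, 45→4, 20→1, 26→2
Rank sum = 8 + 6 + 4 + 4 + 1 + 2 = 25

25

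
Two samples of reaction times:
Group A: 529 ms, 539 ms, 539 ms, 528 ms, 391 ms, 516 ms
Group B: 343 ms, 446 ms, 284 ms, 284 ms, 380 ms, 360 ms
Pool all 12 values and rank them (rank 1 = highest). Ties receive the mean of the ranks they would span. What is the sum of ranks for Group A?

Sorted (descending): 539, 539, 529, 528, 516, 446, 391, 380, 360, 343, 284, 284
The 2 values of 539 occupy positions 1–2 → average rank (1+2)/2 = 1.5.
The 2 values of 284 occupy positions 11–12 → average rank (11+12)/2 = 11.5.
Group A values → pooled ranks: 529→3, 539→1.5, 539→1.5, 528→4, 391→7, 516→5
Rank sum = 3 + 1.5 + 1.5 + 4 + 7 + 5 = 22

22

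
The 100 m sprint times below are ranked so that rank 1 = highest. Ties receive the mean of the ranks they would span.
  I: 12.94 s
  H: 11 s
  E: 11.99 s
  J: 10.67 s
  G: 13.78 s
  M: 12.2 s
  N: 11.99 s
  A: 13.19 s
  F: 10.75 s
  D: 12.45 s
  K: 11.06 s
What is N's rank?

Sorted (descending): 13.78, 13.19, 12.94, 12.45, 12.2, 11.99, 11.99, 11.06, 11, 10.75, 10.67
The 2 values of 11.99 occupy positions 6–7 → average rank (6+7)/2 = 6.5.
N has value 11.99 s → rank 6.5.

6.5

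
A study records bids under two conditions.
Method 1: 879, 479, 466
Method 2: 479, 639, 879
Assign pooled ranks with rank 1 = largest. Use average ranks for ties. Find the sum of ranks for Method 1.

12

Sorted (descending): 879, 879, 639, 479, 479, 466
The 2 values of 879 occupy positions 1–2 → average rank (1+2)/2 = 1.5.
The 2 values of 479 occupy positions 4–5 → average rank (4+5)/2 = 4.5.
Method 1 values → pooled ranks: 879→1.5, 479→4.5, 466→6
Rank sum = 1.5 + 4.5 + 6 = 12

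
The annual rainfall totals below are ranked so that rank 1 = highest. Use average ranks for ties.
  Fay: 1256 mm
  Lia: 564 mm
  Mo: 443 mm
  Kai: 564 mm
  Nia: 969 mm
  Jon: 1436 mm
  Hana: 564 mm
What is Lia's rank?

Sorted (descending): 1436, 1256, 969, 564, 564, 564, 443
The 3 values of 564 occupy positions 4–6 → average rank 5.
Lia has value 564 mm → rank 5.

5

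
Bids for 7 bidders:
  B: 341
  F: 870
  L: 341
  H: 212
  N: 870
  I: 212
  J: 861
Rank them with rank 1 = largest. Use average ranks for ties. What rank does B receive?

Sorted (descending): 870, 870, 861, 341, 341, 212, 212
The 2 values of 870 occupy positions 1–2 → average rank (1+2)/2 = 1.5.
The 2 values of 341 occupy positions 4–5 → average rank (4+5)/2 = 4.5.
The 2 values of 212 occupy positions 6–7 → average rank (6+7)/2 = 6.5.
B has value 341 → rank 4.5.

4.5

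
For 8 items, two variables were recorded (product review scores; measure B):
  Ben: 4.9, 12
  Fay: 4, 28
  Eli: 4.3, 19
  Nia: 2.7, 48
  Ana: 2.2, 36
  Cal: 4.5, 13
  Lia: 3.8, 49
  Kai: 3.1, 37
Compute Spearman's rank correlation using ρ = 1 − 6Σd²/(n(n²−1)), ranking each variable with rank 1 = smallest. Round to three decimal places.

-0.786

Ranks of variable 1: 8, 5, 6, 2, 1, 7, 4, 3
Ranks of variable 2: 1, 4, 3, 7, 5, 2, 8, 6
d = r₁ − r₂: 7, 1, 3, -5, -4, 5, -4, -3
d²: 49, 1, 9, 25, 16, 25, 16, 9; Σd² = 150
ρ = 1 − 6·150/(8·63) = 1 − 900/504 = -0.786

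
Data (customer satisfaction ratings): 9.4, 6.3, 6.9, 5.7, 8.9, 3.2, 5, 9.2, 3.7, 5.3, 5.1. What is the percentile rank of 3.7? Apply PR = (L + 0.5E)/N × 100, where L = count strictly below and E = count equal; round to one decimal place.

N = 11.
Strictly below 3.7: 1. Equal to 3.7: 1.
PR = (1 + 0.5·1)/11 × 100 = 13.6

13.6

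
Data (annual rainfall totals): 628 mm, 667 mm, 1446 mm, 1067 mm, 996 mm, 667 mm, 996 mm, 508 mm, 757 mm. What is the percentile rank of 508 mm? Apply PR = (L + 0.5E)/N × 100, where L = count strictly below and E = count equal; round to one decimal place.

5.6

N = 9.
Strictly below 508: 0. Equal to 508: 1.
PR = (0 + 0.5·1)/9 × 100 = 5.6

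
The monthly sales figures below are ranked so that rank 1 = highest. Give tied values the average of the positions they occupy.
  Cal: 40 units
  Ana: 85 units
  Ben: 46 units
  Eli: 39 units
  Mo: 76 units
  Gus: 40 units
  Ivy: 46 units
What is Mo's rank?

2

Sorted (descending): 85, 76, 46, 46, 40, 40, 39
The 2 values of 46 occupy positions 3–4 → average rank (3+4)/2 = 3.5.
The 2 values of 40 occupy positions 5–6 → average rank (5+6)/2 = 5.5.
Mo has value 76 units → rank 2.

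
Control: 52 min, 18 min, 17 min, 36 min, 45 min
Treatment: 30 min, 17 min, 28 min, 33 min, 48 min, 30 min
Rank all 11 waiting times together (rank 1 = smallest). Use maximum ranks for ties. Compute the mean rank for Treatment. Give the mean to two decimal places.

Sorted (ascending): 17, 17, 18, 28, 30, 30, 33, 36, 45, 48, 52
The 2 values of 17 occupy positions 1–2 → each gets rank 2.
The 2 values of 30 occupy positions 5–6 → each gets rank 6.
Treatment values → pooled ranks: 30→6, 17→2, 28→4, 33→7, 48→10, 30→6
Mean rank = (6 + 2 + 4 + 7 + 10 + 6) / 6 = 5.83

5.83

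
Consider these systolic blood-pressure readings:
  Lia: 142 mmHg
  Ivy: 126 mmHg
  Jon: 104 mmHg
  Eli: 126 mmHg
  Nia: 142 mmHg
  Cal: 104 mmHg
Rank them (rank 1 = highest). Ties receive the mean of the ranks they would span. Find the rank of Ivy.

Sorted (descending): 142, 142, 126, 126, 104, 104
The 2 values of 142 occupy positions 1–2 → average rank (1+2)/2 = 1.5.
The 2 values of 126 occupy positions 3–4 → average rank (3+4)/2 = 3.5.
The 2 values of 104 occupy positions 5–6 → average rank (5+6)/2 = 5.5.
Ivy has value 126 mmHg → rank 3.5.

3.5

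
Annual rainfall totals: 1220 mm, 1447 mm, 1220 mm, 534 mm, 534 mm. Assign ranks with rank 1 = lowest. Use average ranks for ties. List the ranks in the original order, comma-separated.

Sorted (ascending): 534, 534, 1220, 1220, 1447
The 2 values of 534 occupy positions 1–2 → average rank (1+2)/2 = 1.5.
The 2 values of 1220 occupy positions 3–4 → average rank (3+4)/2 = 3.5.

3.5, 5, 3.5, 1.5, 1.5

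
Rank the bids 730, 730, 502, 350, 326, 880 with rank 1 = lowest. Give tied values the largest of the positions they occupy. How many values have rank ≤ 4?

3

Sorted (ascending): 326, 350, 502, 730, 730, 880
The 2 values of 730 occupy positions 4–5 → each gets rank 5.
Ranks ≤ 4: {1, 2, 3} → 3 values.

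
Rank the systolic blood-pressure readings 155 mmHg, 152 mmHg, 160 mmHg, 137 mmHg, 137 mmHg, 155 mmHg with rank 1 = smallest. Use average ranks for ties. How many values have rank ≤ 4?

Sorted (ascending): 137, 137, 152, 155, 155, 160
The 2 values of 137 occupy positions 1–2 → average rank (1+2)/2 = 1.5.
The 2 values of 155 occupy positions 4–5 → average rank (4+5)/2 = 4.5.
Ranks ≤ 4: {1.5, 1.5, 3} → 3 values.

3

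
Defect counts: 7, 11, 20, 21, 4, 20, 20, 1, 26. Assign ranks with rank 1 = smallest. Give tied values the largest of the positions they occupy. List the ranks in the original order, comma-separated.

Sorted (ascending): 1, 4, 7, 11, 20, 20, 20, 21, 26
The 3 values of 20 occupy positions 5–7 → each gets rank 7.

3, 4, 7, 8, 2, 7, 7, 1, 9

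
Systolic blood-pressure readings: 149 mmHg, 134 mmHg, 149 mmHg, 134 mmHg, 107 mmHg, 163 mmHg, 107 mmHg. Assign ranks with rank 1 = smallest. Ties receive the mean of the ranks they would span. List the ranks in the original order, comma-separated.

Sorted (ascending): 107, 107, 134, 134, 149, 149, 163
The 2 values of 107 occupy positions 1–2 → average rank (1+2)/2 = 1.5.
The 2 values of 134 occupy positions 3–4 → average rank (3+4)/2 = 3.5.
The 2 values of 149 occupy positions 5–6 → average rank (5+6)/2 = 5.5.

5.5, 3.5, 5.5, 3.5, 1.5, 7, 1.5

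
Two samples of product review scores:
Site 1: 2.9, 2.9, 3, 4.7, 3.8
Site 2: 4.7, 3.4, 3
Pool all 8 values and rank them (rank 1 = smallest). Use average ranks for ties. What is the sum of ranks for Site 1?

Sorted (ascending): 2.9, 2.9, 3, 3, 3.4, 3.8, 4.7, 4.7
The 2 values of 2.9 occupy positions 1–2 → average rank (1+2)/2 = 1.5.
The 2 values of 3 occupy positions 3–4 → average rank (3+4)/2 = 3.5.
The 2 values of 4.7 occupy positions 7–8 → average rank (7+8)/2 = 7.5.
Site 1 values → pooled ranks: 2.9→1.5, 2.9→1.5, 3→3.5, 4.7→7.5, 3.8→6
Rank sum = 1.5 + 1.5 + 3.5 + 7.5 + 6 = 20

20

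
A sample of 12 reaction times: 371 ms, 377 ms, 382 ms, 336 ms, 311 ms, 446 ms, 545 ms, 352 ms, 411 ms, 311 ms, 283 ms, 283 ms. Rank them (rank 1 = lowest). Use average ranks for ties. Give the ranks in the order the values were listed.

Sorted (ascending): 283, 283, 311, 311, 336, 352, 371, 377, 382, 411, 446, 545
The 2 values of 283 occupy positions 1–2 → average rank (1+2)/2 = 1.5.
The 2 values of 311 occupy positions 3–4 → average rank (3+4)/2 = 3.5.

7, 8, 9, 5, 3.5, 11, 12, 6, 10, 3.5, 1.5, 1.5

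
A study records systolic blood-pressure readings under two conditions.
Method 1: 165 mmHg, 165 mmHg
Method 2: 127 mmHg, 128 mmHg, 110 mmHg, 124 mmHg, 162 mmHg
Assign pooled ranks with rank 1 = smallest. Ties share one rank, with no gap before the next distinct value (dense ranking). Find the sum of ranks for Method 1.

Sorted (ascending): 110, 124, 127, 128, 162, 165, 165
The 2 values of 165 share dense rank 6.
Remaining distinct values take the next consecutive integers.
Method 1 values → pooled ranks: 165→6, 165→6
Rank sum = 6 + 6 = 12

12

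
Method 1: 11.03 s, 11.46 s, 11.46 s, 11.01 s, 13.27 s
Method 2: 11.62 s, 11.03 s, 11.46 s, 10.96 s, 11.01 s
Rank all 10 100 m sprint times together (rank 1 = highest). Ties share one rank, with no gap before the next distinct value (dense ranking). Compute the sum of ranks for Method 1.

Sorted (descending): 13.27, 11.62, 11.46, 11.46, 11.46, 11.03, 11.03, 11.01, 11.01, 10.96
The 3 values of 11.46 share dense rank 3.
The 2 values of 11.03 share dense rank 4.
The 2 values of 11.01 share dense rank 5.
Remaining distinct values take the next consecutive integers.
Method 1 values → pooled ranks: 11.03→4, 11.46→3, 11.46→3, 11.01→5, 13.27→1
Rank sum = 4 + 3 + 3 + 5 + 1 = 16

16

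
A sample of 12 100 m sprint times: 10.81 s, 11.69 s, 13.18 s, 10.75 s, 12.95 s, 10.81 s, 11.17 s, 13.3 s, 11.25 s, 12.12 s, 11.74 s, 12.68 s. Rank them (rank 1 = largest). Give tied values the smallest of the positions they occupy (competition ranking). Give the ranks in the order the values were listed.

10, 7, 2, 12, 3, 10, 9, 1, 8, 5, 6, 4

Sorted (descending): 13.3, 13.18, 12.95, 12.68, 12.12, 11.74, 11.69, 11.25, 11.17, 10.81, 10.81, 10.75
The 2 values of 10.81 occupy positions 10–11 → each gets rank 10.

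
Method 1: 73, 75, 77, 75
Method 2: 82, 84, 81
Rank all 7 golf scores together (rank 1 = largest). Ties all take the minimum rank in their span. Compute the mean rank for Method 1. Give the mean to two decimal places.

Sorted (descending): 84, 82, 81, 77, 75, 75, 73
The 2 values of 75 occupy positions 5–6 → each gets rank 5.
Method 1 values → pooled ranks: 73→7, 75→5, 77→4, 75→5
Mean rank = (7 + 5 + 4 + 5) / 4 = 5.25

5.25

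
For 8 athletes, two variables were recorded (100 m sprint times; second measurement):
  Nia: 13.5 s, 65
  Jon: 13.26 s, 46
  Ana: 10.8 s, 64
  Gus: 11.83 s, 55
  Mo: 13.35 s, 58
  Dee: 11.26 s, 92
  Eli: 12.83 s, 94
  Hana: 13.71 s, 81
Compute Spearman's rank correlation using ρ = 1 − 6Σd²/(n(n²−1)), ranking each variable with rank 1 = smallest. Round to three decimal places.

0.000

Ranks of variable 1: 7, 5, 1, 3, 6, 2, 4, 8
Ranks of variable 2: 5, 1, 4, 2, 3, 7, 8, 6
d = r₁ − r₂: 2, 4, -3, 1, 3, -5, -4, 2
d²: 4, 16, 9, 1, 9, 25, 16, 4; Σd² = 84
ρ = 1 − 6·84/(8·63) = 1 − 504/504 = 0.000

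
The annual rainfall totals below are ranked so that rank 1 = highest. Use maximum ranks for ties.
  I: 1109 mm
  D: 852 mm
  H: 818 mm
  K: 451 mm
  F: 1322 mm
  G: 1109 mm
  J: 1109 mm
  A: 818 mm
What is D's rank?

Sorted (descending): 1322, 1109, 1109, 1109, 852, 818, 818, 451
The 3 values of 1109 occupy positions 2–4 → each gets rank 4.
The 2 values of 818 occupy positions 6–7 → each gets rank 7.
D has value 852 mm → rank 5.

5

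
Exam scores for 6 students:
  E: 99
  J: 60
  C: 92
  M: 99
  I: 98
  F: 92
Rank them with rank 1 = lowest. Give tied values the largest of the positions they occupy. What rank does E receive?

Sorted (ascending): 60, 92, 92, 98, 99, 99
The 2 values of 92 occupy positions 2–3 → each gets rank 3.
The 2 values of 99 occupy positions 5–6 → each gets rank 6.
E has value 99 → rank 6.

6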